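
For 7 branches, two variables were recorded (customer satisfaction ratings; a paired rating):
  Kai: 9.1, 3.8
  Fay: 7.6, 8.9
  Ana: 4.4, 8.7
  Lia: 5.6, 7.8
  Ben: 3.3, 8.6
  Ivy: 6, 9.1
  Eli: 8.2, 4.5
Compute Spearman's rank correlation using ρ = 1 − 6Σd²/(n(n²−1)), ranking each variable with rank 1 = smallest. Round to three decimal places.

-0.429

Ranks of variable 1: 7, 5, 2, 3, 1, 4, 6
Ranks of variable 2: 1, 6, 5, 3, 4, 7, 2
d = r₁ − r₂: 6, -1, -3, 0, -3, -3, 4
d²: 36, 1, 9, 0, 9, 9, 16; Σd² = 80
ρ = 1 − 6·80/(7·48) = 1 − 480/336 = -0.429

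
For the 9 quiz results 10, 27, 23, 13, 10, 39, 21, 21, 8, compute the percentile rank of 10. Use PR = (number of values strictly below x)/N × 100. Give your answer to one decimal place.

11.1

N = 9.
Strictly below 10: 1. Equal to 10: 2.
PR = 1/9 × 100 = 11.1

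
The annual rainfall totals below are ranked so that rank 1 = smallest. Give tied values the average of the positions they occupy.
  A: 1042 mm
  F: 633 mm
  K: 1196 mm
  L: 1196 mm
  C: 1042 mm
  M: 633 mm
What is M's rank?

Sorted (ascending): 633, 633, 1042, 1042, 1196, 1196
The 2 values of 633 occupy positions 1–2 → average rank (1+2)/2 = 1.5.
The 2 values of 1042 occupy positions 3–4 → average rank (3+4)/2 = 3.5.
The 2 values of 1196 occupy positions 5–6 → average rank (5+6)/2 = 5.5.
M has value 633 mm → rank 1.5.

1.5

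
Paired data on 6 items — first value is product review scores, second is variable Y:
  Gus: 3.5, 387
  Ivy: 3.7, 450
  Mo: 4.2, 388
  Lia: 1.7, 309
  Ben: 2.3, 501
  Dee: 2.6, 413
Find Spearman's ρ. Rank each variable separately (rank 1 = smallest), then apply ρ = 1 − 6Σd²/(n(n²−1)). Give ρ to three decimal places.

Ranks of variable 1: 4, 5, 6, 1, 2, 3
Ranks of variable 2: 2, 5, 3, 1, 6, 4
d = r₁ − r₂: 2, 0, 3, 0, -4, -1
d²: 4, 0, 9, 0, 16, 1; Σd² = 30
ρ = 1 − 6·30/(6·35) = 1 − 180/210 = 0.143

0.143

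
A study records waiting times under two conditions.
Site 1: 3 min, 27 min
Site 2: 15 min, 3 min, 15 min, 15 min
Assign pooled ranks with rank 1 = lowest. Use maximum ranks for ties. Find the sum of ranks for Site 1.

Sorted (ascending): 3, 3, 15, 15, 15, 27
The 2 values of 3 occupy positions 1–2 → each gets rank 2.
The 3 values of 15 occupy positions 3–5 → each gets rank 5.
Site 1 values → pooled ranks: 3→2, 27→6
Rank sum = 2 + 6 = 8

8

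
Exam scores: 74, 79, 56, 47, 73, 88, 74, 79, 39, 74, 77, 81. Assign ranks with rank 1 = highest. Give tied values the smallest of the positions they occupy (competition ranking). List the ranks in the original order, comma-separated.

6, 3, 10, 11, 9, 1, 6, 3, 12, 6, 5, 2

Sorted (descending): 88, 81, 79, 79, 77, 74, 74, 74, 73, 56, 47, 39
The 2 values of 79 occupy positions 3–4 → each gets rank 3.
The 3 values of 74 occupy positions 6–8 → each gets rank 6.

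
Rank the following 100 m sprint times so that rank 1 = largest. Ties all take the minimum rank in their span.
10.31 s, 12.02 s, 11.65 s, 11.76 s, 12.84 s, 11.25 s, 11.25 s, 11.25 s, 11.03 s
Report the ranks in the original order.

Sorted (descending): 12.84, 12.02, 11.76, 11.65, 11.25, 11.25, 11.25, 11.03, 10.31
The 3 values of 11.25 occupy positions 5–7 → each gets rank 5.

9, 2, 4, 3, 1, 5, 5, 5, 8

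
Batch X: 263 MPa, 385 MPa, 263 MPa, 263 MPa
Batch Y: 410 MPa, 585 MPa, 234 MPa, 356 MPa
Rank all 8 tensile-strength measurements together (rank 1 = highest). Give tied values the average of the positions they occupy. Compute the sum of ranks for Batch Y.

15

Sorted (descending): 585, 410, 385, 356, 263, 263, 263, 234
The 3 values of 263 occupy positions 5–7 → average rank 6.
Batch Y values → pooled ranks: 410→2, 585→1, 234→8, 356→4
Rank sum = 2 + 1 + 8 + 4 = 15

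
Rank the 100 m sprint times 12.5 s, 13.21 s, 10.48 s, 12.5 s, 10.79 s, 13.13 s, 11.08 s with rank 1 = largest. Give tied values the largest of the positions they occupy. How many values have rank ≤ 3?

Sorted (descending): 13.21, 13.13, 12.5, 12.5, 11.08, 10.79, 10.48
The 2 values of 12.5 occupy positions 3–4 → each gets rank 4.
Ranks ≤ 3: {1, 2} → 2 values.

2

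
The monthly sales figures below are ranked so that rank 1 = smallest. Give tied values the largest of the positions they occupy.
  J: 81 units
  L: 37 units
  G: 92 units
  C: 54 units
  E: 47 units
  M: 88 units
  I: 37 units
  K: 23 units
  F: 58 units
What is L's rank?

3

Sorted (ascending): 23, 37, 37, 47, 54, 58, 81, 88, 92
The 2 values of 37 occupy positions 2–3 → each gets rank 3.
L has value 37 units → rank 3.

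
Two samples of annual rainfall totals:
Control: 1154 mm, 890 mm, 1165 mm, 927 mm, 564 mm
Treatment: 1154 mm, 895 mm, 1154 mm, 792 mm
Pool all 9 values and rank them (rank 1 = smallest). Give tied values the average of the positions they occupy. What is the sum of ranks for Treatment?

20

Sorted (ascending): 564, 792, 890, 895, 927, 1154, 1154, 1154, 1165
The 3 values of 1154 occupy positions 6–8 → average rank 7.
Treatment values → pooled ranks: 1154→7, 895→4, 1154→7, 792→2
Rank sum = 7 + 4 + 7 + 2 = 20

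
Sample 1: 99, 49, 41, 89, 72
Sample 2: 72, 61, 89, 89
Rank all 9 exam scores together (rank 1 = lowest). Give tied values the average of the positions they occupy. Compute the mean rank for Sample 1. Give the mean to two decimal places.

Sorted (ascending): 41, 49, 61, 72, 72, 89, 89, 89, 99
The 2 values of 72 occupy positions 4–5 → average rank (4+5)/2 = 4.5.
The 3 values of 89 occupy positions 6–8 → average rank 7.
Sample 1 values → pooled ranks: 99→9, 49→2, 41→1, 89→7, 72→4.5
Mean rank = (9 + 2 + 1 + 7 + 4.5) / 5 = 4.70

4.70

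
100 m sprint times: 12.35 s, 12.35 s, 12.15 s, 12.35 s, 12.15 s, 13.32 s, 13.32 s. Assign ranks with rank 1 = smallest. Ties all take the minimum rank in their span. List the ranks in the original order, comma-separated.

Sorted (ascending): 12.15, 12.15, 12.35, 12.35, 12.35, 13.32, 13.32
The 2 values of 12.15 occupy positions 1–2 → each gets rank 1.
The 3 values of 12.35 occupy positions 3–5 → each gets rank 3.
The 2 values of 13.32 occupy positions 6–7 → each gets rank 6.

3, 3, 1, 3, 1, 6, 6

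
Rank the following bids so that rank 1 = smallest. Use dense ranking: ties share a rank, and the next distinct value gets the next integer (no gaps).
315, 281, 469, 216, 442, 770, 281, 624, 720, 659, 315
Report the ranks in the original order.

Sorted (ascending): 216, 281, 281, 315, 315, 442, 469, 624, 659, 720, 770
The 2 values of 281 share dense rank 2.
The 2 values of 315 share dense rank 3.
Remaining distinct values take the next consecutive integers.

3, 2, 5, 1, 4, 9, 2, 6, 8, 7, 3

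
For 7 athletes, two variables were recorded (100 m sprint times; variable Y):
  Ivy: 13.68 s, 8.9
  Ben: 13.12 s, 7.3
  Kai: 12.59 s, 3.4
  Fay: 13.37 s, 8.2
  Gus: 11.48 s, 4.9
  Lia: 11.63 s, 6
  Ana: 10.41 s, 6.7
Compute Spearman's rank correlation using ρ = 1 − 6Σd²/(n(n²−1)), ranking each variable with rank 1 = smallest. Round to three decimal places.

0.679

Ranks of variable 1: 7, 5, 4, 6, 2, 3, 1
Ranks of variable 2: 7, 5, 1, 6, 2, 3, 4
d = r₁ − r₂: 0, 0, 3, 0, 0, 0, -3
d²: 0, 0, 9, 0, 0, 0, 9; Σd² = 18
ρ = 1 − 6·18/(7·48) = 1 − 108/336 = 0.679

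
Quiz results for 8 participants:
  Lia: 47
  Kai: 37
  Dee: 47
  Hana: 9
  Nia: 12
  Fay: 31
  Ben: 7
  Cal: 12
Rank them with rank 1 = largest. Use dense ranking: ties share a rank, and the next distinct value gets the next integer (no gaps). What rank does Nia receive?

Sorted (descending): 47, 47, 37, 31, 12, 12, 9, 7
The 2 values of 47 share dense rank 1.
The 2 values of 12 share dense rank 4.
Remaining distinct values take the next consecutive integers.
Nia has value 12 → rank 4.

4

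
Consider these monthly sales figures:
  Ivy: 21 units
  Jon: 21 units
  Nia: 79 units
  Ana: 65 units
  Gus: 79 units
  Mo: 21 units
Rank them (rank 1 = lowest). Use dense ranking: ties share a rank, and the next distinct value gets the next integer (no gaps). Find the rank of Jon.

Sorted (ascending): 21, 21, 21, 65, 79, 79
The 3 values of 21 share dense rank 1.
The 2 values of 79 share dense rank 3.
Remaining distinct values take the next consecutive integers.
Jon has value 21 units → rank 1.

1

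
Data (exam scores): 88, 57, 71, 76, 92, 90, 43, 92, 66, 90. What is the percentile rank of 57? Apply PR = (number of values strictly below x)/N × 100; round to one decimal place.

10.0

N = 10.
Strictly below 57: 1. Equal to 57: 1.
PR = 1/10 × 100 = 10.0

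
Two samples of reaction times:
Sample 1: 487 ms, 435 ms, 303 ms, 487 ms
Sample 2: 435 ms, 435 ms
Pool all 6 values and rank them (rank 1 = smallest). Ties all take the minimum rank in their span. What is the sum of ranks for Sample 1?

Sorted (ascending): 303, 435, 435, 435, 487, 487
The 3 values of 435 occupy positions 2–4 → each gets rank 2.
The 2 values of 487 occupy positions 5–6 → each gets rank 5.
Sample 1 values → pooled ranks: 487→5, 435→2, 303→1, 487→5
Rank sum = 5 + 2 + 1 + 5 = 13

13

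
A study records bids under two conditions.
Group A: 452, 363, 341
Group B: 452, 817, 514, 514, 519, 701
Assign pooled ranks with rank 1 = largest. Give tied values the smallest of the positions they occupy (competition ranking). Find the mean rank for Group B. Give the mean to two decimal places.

3.33

Sorted (descending): 817, 701, 519, 514, 514, 452, 452, 363, 341
The 2 values of 514 occupy positions 4–5 → each gets rank 4.
The 2 values of 452 occupy positions 6–7 → each gets rank 6.
Group B values → pooled ranks: 452→6, 817→1, 514→4, 514→4, 519→3, 701→2
Mean rank = (6 + 1 + 4 + 4 + 3 + 2) / 6 = 3.33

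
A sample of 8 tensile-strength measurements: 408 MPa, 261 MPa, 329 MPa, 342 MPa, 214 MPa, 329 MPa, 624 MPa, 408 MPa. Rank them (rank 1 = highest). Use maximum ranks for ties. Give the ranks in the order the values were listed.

3, 7, 6, 4, 8, 6, 1, 3

Sorted (descending): 624, 408, 408, 342, 329, 329, 261, 214
The 2 values of 408 occupy positions 2–3 → each gets rank 3.
The 2 values of 329 occupy positions 5–6 → each gets rank 6.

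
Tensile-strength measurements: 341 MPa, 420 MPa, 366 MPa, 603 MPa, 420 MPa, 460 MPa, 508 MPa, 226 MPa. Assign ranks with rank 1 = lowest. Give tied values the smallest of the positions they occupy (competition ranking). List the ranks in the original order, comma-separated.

Sorted (ascending): 226, 341, 366, 420, 420, 460, 508, 603
The 2 values of 420 occupy positions 4–5 → each gets rank 4.

2, 4, 3, 8, 4, 6, 7, 1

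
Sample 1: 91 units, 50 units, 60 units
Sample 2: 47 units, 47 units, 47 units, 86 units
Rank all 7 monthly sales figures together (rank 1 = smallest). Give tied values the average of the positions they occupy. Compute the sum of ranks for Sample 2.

Sorted (ascending): 47, 47, 47, 50, 60, 86, 91
The 3 values of 47 occupy positions 1–3 → average rank 2.
Sample 2 values → pooled ranks: 47→2, 47→2, 47→2, 86→6
Rank sum = 2 + 2 + 2 + 6 = 12

12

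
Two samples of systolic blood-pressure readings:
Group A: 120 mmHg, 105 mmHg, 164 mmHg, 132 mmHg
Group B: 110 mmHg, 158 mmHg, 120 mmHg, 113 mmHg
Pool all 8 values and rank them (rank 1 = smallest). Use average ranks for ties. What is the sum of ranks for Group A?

Sorted (ascending): 105, 110, 113, 120, 120, 132, 158, 164
The 2 values of 120 occupy positions 4–5 → average rank (4+5)/2 = 4.5.
Group A values → pooled ranks: 120→4.5, 105→1, 164→8, 132→6
Rank sum = 4.5 + 1 + 8 + 6 = 19.5

19.5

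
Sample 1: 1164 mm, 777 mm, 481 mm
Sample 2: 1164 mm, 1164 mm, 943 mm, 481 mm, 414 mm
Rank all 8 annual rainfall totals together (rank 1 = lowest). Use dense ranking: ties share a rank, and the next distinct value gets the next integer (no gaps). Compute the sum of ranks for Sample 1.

Sorted (ascending): 414, 481, 481, 777, 943, 1164, 1164, 1164
The 2 values of 481 share dense rank 2.
The 3 values of 1164 share dense rank 5.
Remaining distinct values take the next consecutive integers.
Sample 1 values → pooled ranks: 1164→5, 777→3, 481→2
Rank sum = 5 + 3 + 2 = 10

10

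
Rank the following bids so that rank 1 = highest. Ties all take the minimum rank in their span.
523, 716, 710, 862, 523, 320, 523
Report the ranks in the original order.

4, 2, 3, 1, 4, 7, 4

Sorted (descending): 862, 716, 710, 523, 523, 523, 320
The 3 values of 523 occupy positions 4–6 → each gets rank 4.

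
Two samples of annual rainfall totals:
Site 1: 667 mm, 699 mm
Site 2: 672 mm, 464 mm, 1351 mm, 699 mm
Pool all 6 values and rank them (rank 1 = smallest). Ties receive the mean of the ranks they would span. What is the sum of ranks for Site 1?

Sorted (ascending): 464, 667, 672, 699, 699, 1351
The 2 values of 699 occupy positions 4–5 → average rank (4+5)/2 = 4.5.
Site 1 values → pooled ranks: 667→2, 699→4.5
Rank sum = 2 + 4.5 = 6.5

6.5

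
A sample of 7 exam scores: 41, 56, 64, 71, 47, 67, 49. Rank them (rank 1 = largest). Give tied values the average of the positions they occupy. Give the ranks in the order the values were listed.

7, 4, 3, 1, 6, 2, 5

Sorted (descending): 71, 67, 64, 56, 49, 47, 41
No ties — each value takes its position as its rank.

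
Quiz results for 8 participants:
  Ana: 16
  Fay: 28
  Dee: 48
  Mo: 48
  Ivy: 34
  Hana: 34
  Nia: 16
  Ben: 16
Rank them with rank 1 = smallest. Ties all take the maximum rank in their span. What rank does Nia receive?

Sorted (ascending): 16, 16, 16, 28, 34, 34, 48, 48
The 3 values of 16 occupy positions 1–3 → each gets rank 3.
The 2 values of 34 occupy positions 5–6 → each gets rank 6.
The 2 values of 48 occupy positions 7–8 → each gets rank 8.
Nia has value 16 → rank 3.

3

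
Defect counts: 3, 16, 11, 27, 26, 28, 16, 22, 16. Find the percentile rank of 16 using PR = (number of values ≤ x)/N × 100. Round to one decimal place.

55.6

N = 9.
Strictly below 16: 2. Equal to 16: 3.
PR = 5/9 × 100 = 55.6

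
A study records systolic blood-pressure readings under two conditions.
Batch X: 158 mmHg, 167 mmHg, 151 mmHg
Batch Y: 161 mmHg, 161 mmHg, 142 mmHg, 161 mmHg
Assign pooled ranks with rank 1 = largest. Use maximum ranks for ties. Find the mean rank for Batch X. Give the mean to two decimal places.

4.00

Sorted (descending): 167, 161, 161, 161, 158, 151, 142
The 3 values of 161 occupy positions 2–4 → each gets rank 4.
Batch X values → pooled ranks: 158→5, 167→1, 151→6
Mean rank = (5 + 1 + 6) / 3 = 4.00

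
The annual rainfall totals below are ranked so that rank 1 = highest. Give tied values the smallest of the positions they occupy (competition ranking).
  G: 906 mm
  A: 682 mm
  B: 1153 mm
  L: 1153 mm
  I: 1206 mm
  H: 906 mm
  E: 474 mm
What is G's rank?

Sorted (descending): 1206, 1153, 1153, 906, 906, 682, 474
The 2 values of 1153 occupy positions 2–3 → each gets rank 2.
The 2 values of 906 occupy positions 4–5 → each gets rank 4.
G has value 906 mm → rank 4.

4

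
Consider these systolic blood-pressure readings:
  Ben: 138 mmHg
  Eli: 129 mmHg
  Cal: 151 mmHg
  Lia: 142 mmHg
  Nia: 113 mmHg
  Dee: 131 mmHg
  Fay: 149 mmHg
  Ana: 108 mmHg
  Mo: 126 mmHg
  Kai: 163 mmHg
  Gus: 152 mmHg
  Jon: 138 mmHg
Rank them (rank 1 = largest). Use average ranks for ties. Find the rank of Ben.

Sorted (descending): 163, 152, 151, 149, 142, 138, 138, 131, 129, 126, 113, 108
The 2 values of 138 occupy positions 6–7 → average rank (6+7)/2 = 6.5.
Ben has value 138 mmHg → rank 6.5.

6.5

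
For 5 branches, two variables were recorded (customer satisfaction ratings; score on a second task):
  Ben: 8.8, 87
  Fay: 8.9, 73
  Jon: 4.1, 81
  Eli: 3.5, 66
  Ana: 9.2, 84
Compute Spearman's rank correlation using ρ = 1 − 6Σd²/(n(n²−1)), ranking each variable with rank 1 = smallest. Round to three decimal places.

Ranks of variable 1: 3, 4, 2, 1, 5
Ranks of variable 2: 5, 2, 3, 1, 4
d = r₁ − r₂: -2, 2, -1, 0, 1
d²: 4, 4, 1, 0, 1; Σd² = 10
ρ = 1 − 6·10/(5·24) = 1 − 60/120 = 0.500

0.500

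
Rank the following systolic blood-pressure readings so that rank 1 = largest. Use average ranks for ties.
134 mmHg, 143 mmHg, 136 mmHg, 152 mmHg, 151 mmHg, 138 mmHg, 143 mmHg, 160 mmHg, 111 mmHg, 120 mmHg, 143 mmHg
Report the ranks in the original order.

9, 5, 8, 2, 3, 7, 5, 1, 11, 10, 5

Sorted (descending): 160, 152, 151, 143, 143, 143, 138, 136, 134, 120, 111
The 3 values of 143 occupy positions 4–6 → average rank 5.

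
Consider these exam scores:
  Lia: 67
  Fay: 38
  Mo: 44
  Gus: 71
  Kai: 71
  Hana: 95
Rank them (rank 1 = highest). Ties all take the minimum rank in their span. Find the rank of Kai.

2

Sorted (descending): 95, 71, 71, 67, 44, 38
The 2 values of 71 occupy positions 2–3 → each gets rank 2.
Kai has value 71 → rank 2.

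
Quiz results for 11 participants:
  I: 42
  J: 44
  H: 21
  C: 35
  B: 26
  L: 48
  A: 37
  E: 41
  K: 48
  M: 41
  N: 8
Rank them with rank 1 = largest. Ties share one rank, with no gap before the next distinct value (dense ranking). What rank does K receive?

Sorted (descending): 48, 48, 44, 42, 41, 41, 37, 35, 26, 21, 8
The 2 values of 48 share dense rank 1.
The 2 values of 41 share dense rank 4.
Remaining distinct values take the next consecutive integers.
K has value 48 → rank 1.

1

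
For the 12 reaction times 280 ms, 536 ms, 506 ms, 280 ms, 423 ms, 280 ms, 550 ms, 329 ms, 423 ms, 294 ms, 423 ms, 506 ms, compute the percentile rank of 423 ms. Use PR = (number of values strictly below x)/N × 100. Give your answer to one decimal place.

41.7

N = 12.
Strictly below 423: 5. Equal to 423: 3.
PR = 5/12 × 100 = 41.7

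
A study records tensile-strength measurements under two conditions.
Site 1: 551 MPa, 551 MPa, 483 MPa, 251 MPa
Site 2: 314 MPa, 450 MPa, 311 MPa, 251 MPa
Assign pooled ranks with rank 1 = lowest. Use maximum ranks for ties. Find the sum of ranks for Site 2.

Sorted (ascending): 251, 251, 311, 314, 450, 483, 551, 551
The 2 values of 251 occupy positions 1–2 → each gets rank 2.
The 2 values of 551 occupy positions 7–8 → each gets rank 8.
Site 2 values → pooled ranks: 314→4, 450→5, 311→3, 251→2
Rank sum = 4 + 5 + 3 + 2 = 14

14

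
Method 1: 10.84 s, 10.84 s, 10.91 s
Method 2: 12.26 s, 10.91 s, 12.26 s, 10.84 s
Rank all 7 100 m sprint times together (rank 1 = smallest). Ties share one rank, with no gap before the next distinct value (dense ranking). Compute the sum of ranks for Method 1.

4

Sorted (ascending): 10.84, 10.84, 10.84, 10.91, 10.91, 12.26, 12.26
The 3 values of 10.84 share dense rank 1.
The 2 values of 10.91 share dense rank 2.
The 2 values of 12.26 share dense rank 3.
Method 1 values → pooled ranks: 10.84→1, 10.84→1, 10.91→2
Rank sum = 1 + 1 + 2 = 4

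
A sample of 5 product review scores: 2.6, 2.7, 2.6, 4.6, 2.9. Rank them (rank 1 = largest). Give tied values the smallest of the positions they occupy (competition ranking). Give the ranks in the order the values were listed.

Sorted (descending): 4.6, 2.9, 2.7, 2.6, 2.6
The 2 values of 2.6 occupy positions 4–5 → each gets rank 4.

4, 3, 4, 1, 2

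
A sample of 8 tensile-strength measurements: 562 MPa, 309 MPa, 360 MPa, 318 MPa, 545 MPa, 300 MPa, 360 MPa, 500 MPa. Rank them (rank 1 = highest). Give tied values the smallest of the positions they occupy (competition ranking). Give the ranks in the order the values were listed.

1, 7, 4, 6, 2, 8, 4, 3

Sorted (descending): 562, 545, 500, 360, 360, 318, 309, 300
The 2 values of 360 occupy positions 4–5 → each gets rank 4.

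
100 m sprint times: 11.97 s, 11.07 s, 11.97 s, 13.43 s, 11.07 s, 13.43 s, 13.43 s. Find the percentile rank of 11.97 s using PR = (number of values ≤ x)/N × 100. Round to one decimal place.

N = 7.
Strictly below 11.97: 2. Equal to 11.97: 2.
PR = 4/7 × 100 = 57.1

57.1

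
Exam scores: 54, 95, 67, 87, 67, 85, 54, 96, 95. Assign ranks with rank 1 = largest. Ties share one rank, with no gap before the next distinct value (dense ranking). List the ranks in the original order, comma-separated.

6, 2, 5, 3, 5, 4, 6, 1, 2

Sorted (descending): 96, 95, 95, 87, 85, 67, 67, 54, 54
The 2 values of 95 share dense rank 2.
The 2 values of 67 share dense rank 5.
The 2 values of 54 share dense rank 6.
Remaining distinct values take the next consecutive integers.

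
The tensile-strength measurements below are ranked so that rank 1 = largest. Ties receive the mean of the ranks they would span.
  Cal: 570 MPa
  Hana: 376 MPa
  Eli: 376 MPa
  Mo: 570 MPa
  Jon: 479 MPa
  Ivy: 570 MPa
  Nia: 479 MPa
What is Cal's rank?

Sorted (descending): 570, 570, 570, 479, 479, 376, 376
The 3 values of 570 occupy positions 1–3 → average rank 2.
The 2 values of 479 occupy positions 4–5 → average rank (4+5)/2 = 4.5.
The 2 values of 376 occupy positions 6–7 → average rank (6+7)/2 = 6.5.
Cal has value 570 MPa → rank 2.

2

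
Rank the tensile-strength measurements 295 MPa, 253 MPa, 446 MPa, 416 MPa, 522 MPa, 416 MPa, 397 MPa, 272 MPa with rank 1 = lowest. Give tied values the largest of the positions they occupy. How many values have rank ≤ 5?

Sorted (ascending): 253, 272, 295, 397, 416, 416, 446, 522
The 2 values of 416 occupy positions 5–6 → each gets rank 6.
Ranks ≤ 5: {1, 2, 3, 4} → 4 values.

4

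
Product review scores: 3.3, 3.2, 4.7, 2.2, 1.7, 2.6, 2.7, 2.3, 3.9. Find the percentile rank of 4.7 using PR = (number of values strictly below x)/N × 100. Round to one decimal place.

N = 9.
Strictly below 4.7: 8. Equal to 4.7: 1.
PR = 8/9 × 100 = 88.9

88.9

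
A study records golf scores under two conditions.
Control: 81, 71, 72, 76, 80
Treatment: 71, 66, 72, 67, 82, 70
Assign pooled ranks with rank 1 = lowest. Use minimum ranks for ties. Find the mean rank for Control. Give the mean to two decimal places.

Sorted (ascending): 66, 67, 70, 71, 71, 72, 72, 76, 80, 81, 82
The 2 values of 71 occupy positions 4–5 → each gets rank 4.
The 2 values of 72 occupy positions 6–7 → each gets rank 6.
Control values → pooled ranks: 81→10, 71→4, 72→6, 76→8, 80→9
Mean rank = (10 + 4 + 6 + 8 + 9) / 5 = 7.40

7.40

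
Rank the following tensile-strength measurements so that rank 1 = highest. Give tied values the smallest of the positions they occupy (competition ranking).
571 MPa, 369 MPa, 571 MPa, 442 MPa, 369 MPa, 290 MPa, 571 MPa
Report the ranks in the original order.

Sorted (descending): 571, 571, 571, 442, 369, 369, 290
The 3 values of 571 occupy positions 1–3 → each gets rank 1.
The 2 values of 369 occupy positions 5–6 → each gets rank 5.

1, 5, 1, 4, 5, 7, 1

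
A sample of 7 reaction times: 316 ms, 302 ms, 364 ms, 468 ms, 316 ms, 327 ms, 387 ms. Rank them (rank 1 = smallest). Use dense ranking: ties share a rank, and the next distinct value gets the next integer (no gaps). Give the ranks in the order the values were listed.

2, 1, 4, 6, 2, 3, 5

Sorted (ascending): 302, 316, 316, 327, 364, 387, 468
The 2 values of 316 share dense rank 2.
Remaining distinct values take the next consecutive integers.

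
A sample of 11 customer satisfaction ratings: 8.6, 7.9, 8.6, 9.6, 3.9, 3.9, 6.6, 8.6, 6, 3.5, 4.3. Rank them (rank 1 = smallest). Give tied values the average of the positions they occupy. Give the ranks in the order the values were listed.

9, 7, 9, 11, 2.5, 2.5, 6, 9, 5, 1, 4

Sorted (ascending): 3.5, 3.9, 3.9, 4.3, 6, 6.6, 7.9, 8.6, 8.6, 8.6, 9.6
The 2 values of 3.9 occupy positions 2–3 → average rank (2+3)/2 = 2.5.
The 3 values of 8.6 occupy positions 8–10 → average rank 9.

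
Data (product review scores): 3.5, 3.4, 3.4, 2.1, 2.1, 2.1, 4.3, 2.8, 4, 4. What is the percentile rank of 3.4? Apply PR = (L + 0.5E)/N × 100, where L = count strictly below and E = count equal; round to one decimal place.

N = 10.
Strictly below 3.4: 4. Equal to 3.4: 2.
PR = (4 + 0.5·2)/10 × 100 = 50.0

50.0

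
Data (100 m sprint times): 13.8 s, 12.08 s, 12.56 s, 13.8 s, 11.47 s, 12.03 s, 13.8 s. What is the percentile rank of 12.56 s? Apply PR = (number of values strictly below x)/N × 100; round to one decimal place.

42.9

N = 7.
Strictly below 12.56: 3. Equal to 12.56: 1.
PR = 3/7 × 100 = 42.9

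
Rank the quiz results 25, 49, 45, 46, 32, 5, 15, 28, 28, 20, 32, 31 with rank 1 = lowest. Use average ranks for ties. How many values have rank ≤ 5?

4

Sorted (ascending): 5, 15, 20, 25, 28, 28, 31, 32, 32, 45, 46, 49
The 2 values of 28 occupy positions 5–6 → average rank (5+6)/2 = 5.5.
The 2 values of 32 occupy positions 8–9 → average rank (8+9)/2 = 8.5.
Ranks ≤ 5: {1, 2, 3, 4} → 4 values.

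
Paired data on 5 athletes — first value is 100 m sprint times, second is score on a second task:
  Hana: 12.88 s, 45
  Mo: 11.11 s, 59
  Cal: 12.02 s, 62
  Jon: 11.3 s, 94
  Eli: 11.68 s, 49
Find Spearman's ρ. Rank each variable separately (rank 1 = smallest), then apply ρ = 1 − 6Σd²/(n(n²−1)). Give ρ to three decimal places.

Ranks of variable 1: 5, 1, 4, 2, 3
Ranks of variable 2: 1, 3, 4, 5, 2
d = r₁ − r₂: 4, -2, 0, -3, 1
d²: 16, 4, 0, 9, 1; Σd² = 30
ρ = 1 − 6·30/(5·24) = 1 − 180/120 = -0.500

-0.500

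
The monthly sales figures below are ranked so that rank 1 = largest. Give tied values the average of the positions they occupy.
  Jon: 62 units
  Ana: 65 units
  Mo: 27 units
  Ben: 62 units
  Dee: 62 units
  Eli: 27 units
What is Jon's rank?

Sorted (descending): 65, 62, 62, 62, 27, 27
The 3 values of 62 occupy positions 2–4 → average rank 3.
The 2 values of 27 occupy positions 5–6 → average rank (5+6)/2 = 5.5.
Jon has value 62 units → rank 3.

3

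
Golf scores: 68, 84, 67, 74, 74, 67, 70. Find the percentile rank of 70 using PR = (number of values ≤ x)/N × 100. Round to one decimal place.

N = 7.
Strictly below 70: 3. Equal to 70: 1.
PR = 4/7 × 100 = 57.1

57.1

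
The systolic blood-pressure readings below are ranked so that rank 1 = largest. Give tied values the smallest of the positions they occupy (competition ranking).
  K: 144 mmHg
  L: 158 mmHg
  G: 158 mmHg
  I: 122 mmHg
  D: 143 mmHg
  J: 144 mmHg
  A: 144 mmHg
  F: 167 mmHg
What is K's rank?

Sorted (descending): 167, 158, 158, 144, 144, 144, 143, 122
The 2 values of 158 occupy positions 2–3 → each gets rank 2.
The 3 values of 144 occupy positions 4–6 → each gets rank 4.
K has value 144 mmHg → rank 4.

4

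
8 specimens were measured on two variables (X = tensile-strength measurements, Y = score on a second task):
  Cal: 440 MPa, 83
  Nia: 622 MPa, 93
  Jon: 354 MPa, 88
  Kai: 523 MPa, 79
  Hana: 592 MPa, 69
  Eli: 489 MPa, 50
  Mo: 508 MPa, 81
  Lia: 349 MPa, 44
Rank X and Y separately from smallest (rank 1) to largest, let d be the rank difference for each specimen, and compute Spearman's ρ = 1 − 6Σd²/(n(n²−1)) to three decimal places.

Ranks of variable 1: 3, 8, 2, 6, 7, 4, 5, 1
Ranks of variable 2: 6, 8, 7, 4, 3, 2, 5, 1
d = r₁ − r₂: -3, 0, -5, 2, 4, 2, 0, 0
d²: 9, 0, 25, 4, 16, 4, 0, 0; Σd² = 58
ρ = 1 − 6·58/(8·63) = 1 − 348/504 = 0.310

0.310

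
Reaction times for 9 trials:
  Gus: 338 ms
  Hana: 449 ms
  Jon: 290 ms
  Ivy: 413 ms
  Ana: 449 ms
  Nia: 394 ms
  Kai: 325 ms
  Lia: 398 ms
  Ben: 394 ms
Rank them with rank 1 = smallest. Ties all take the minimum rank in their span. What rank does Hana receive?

Sorted (ascending): 290, 325, 338, 394, 394, 398, 413, 449, 449
The 2 values of 394 occupy positions 4–5 → each gets rank 4.
The 2 values of 449 occupy positions 8–9 → each gets rank 8.
Hana has value 449 ms → rank 8.

8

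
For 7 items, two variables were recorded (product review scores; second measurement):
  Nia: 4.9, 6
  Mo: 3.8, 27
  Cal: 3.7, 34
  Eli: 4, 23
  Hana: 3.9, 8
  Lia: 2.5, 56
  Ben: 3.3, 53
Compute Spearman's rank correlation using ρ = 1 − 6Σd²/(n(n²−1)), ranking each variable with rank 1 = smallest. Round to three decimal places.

Ranks of variable 1: 7, 4, 3, 6, 5, 1, 2
Ranks of variable 2: 1, 4, 5, 3, 2, 7, 6
d = r₁ − r₂: 6, 0, -2, 3, 3, -6, -4
d²: 36, 0, 4, 9, 9, 36, 16; Σd² = 110
ρ = 1 − 6·110/(7·48) = 1 − 660/336 = -0.964

-0.964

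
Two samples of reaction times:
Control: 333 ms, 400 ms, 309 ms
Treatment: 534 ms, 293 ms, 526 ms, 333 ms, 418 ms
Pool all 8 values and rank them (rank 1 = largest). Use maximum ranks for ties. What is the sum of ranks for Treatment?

Sorted (descending): 534, 526, 418, 400, 333, 333, 309, 293
The 2 values of 333 occupy positions 5–6 → each gets rank 6.
Treatment values → pooled ranks: 534→1, 293→8, 526→2, 333→6, 418→3
Rank sum = 1 + 8 + 2 + 6 + 3 = 20

20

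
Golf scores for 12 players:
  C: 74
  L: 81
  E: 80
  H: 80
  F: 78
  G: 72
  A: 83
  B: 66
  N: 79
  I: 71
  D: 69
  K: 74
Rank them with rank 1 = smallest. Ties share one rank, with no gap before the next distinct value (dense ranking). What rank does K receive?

Sorted (ascending): 66, 69, 71, 72, 74, 74, 78, 79, 80, 80, 81, 83
The 2 values of 74 share dense rank 5.
The 2 values of 80 share dense rank 8.
Remaining distinct values take the next consecutive integers.
K has value 74 → rank 5.

5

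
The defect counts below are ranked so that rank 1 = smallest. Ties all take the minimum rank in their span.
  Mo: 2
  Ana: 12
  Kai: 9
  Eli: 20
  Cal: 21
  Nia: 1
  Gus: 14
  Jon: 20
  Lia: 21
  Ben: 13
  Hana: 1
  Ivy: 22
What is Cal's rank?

10

Sorted (ascending): 1, 1, 2, 9, 12, 13, 14, 20, 20, 21, 21, 22
The 2 values of 1 occupy positions 1–2 → each gets rank 1.
The 2 values of 20 occupy positions 8–9 → each gets rank 8.
The 2 values of 21 occupy positions 10–11 → each gets rank 10.
Cal has value 21 → rank 10.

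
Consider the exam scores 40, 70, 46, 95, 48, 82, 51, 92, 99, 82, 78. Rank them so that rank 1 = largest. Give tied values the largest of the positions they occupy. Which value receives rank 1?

99

Sorted (descending): 99, 95, 92, 82, 82, 78, 70, 51, 48, 46, 40
The 2 values of 82 occupy positions 4–5 → each gets rank 5.
Rank 1 → value 99.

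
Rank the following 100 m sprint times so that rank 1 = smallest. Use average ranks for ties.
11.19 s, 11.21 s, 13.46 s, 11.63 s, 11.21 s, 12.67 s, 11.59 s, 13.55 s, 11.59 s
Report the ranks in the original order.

Sorted (ascending): 11.19, 11.21, 11.21, 11.59, 11.59, 11.63, 12.67, 13.46, 13.55
The 2 values of 11.21 occupy positions 2–3 → average rank (2+3)/2 = 2.5.
The 2 values of 11.59 occupy positions 4–5 → average rank (4+5)/2 = 4.5.

1, 2.5, 8, 6, 2.5, 7, 4.5, 9, 4.5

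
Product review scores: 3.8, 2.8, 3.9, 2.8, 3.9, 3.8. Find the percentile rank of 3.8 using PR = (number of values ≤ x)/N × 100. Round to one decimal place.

66.7

N = 6.
Strictly below 3.8: 2. Equal to 3.8: 2.
PR = 4/6 × 100 = 66.7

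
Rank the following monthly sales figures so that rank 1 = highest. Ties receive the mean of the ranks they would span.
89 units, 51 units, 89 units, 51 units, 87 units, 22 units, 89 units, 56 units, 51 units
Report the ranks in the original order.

Sorted (descending): 89, 89, 89, 87, 56, 51, 51, 51, 22
The 3 values of 89 occupy positions 1–3 → average rank 2.
The 3 values of 51 occupy positions 6–8 → average rank 7.

2, 7, 2, 7, 4, 9, 2, 5, 7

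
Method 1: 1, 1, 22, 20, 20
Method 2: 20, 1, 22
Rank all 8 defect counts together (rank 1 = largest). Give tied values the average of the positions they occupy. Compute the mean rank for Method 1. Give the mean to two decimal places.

Sorted (descending): 22, 22, 20, 20, 20, 1, 1, 1
The 2 values of 22 occupy positions 1–2 → average rank (1+2)/2 = 1.5.
The 3 values of 20 occupy positions 3–5 → average rank 4.
The 3 values of 1 occupy positions 6–8 → average rank 7.
Method 1 values → pooled ranks: 1→7, 1→7, 22→1.5, 20→4, 20→4
Mean rank = (7 + 7 + 1.5 + 4 + 4) / 5 = 4.70

4.70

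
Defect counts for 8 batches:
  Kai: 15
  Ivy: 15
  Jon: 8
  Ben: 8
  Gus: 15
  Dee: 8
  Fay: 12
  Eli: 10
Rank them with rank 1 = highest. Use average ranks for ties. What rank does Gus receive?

Sorted (descending): 15, 15, 15, 12, 10, 8, 8, 8
The 3 values of 15 occupy positions 1–3 → average rank 2.
The 3 values of 8 occupy positions 6–8 → average rank 7.
Gus has value 15 → rank 2.

2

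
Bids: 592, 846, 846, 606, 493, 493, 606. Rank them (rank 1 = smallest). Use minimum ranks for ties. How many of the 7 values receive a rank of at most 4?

5

Sorted (ascending): 493, 493, 592, 606, 606, 846, 846
The 2 values of 493 occupy positions 1–2 → each gets rank 1.
The 2 values of 606 occupy positions 4–5 → each gets rank 4.
The 2 values of 846 occupy positions 6–7 → each gets rank 6.
Ranks ≤ 4: {1, 1, 3, 4, 4} → 5 values.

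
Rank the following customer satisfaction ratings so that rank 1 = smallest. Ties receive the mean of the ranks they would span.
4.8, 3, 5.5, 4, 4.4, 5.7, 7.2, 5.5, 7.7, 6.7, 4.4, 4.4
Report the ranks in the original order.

6, 1, 7.5, 2, 4, 9, 11, 7.5, 12, 10, 4, 4

Sorted (ascending): 3, 4, 4.4, 4.4, 4.4, 4.8, 5.5, 5.5, 5.7, 6.7, 7.2, 7.7
The 3 values of 4.4 occupy positions 3–5 → average rank 4.
The 2 values of 5.5 occupy positions 7–8 → average rank (7+8)/2 = 7.5.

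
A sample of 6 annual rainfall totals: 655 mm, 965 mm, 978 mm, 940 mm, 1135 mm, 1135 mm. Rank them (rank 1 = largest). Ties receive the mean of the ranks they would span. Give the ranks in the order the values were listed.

6, 4, 3, 5, 1.5, 1.5

Sorted (descending): 1135, 1135, 978, 965, 940, 655
The 2 values of 1135 occupy positions 1–2 → average rank (1+2)/2 = 1.5.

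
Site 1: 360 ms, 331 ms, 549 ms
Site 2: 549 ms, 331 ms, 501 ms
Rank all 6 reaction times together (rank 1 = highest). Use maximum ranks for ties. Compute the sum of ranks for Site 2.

Sorted (descending): 549, 549, 501, 360, 331, 331
The 2 values of 549 occupy positions 1–2 → each gets rank 2.
The 2 values of 331 occupy positions 5–6 → each gets rank 6.
Site 2 values → pooled ranks: 549→2, 331→6, 501→3
Rank sum = 2 + 6 + 3 = 11

11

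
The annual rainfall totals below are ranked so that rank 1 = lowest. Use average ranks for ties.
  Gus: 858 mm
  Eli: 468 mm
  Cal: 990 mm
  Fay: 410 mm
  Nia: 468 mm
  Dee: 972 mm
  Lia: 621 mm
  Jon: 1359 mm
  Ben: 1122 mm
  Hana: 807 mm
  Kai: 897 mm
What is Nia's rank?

Sorted (ascending): 410, 468, 468, 621, 807, 858, 897, 972, 990, 1122, 1359
The 2 values of 468 occupy positions 2–3 → average rank (2+3)/2 = 2.5.
Nia has value 468 mm → rank 2.5.

2.5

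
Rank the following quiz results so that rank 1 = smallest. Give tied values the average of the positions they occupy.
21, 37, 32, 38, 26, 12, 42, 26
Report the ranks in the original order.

Sorted (ascending): 12, 21, 26, 26, 32, 37, 38, 42
The 2 values of 26 occupy positions 3–4 → average rank (3+4)/2 = 3.5.

2, 6, 5, 7, 3.5, 1, 8, 3.5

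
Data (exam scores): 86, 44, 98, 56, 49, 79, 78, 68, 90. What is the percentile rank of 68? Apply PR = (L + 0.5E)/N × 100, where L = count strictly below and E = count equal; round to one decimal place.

38.9

N = 9.
Strictly below 68: 3. Equal to 68: 1.
PR = (3 + 0.5·1)/9 × 100 = 38.9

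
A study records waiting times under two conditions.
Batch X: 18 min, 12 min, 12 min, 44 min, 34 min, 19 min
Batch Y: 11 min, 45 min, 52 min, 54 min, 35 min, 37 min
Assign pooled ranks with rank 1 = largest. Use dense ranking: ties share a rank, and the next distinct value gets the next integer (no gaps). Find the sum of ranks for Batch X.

Sorted (descending): 54, 52, 45, 44, 37, 35, 34, 19, 18, 12, 12, 11
The 2 values of 12 share dense rank 10.
Remaining distinct values take the next consecutive integers.
Batch X values → pooled ranks: 18→9, 12→10, 12→10, 44→4, 34→7, 19→8
Rank sum = 9 + 10 + 10 + 4 + 7 + 8 = 48

48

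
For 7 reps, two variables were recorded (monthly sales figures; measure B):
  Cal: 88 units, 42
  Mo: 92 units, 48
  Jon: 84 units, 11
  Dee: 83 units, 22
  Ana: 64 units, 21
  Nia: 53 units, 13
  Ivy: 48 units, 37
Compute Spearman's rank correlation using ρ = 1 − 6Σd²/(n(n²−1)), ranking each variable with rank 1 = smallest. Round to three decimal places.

Ranks of variable 1: 6, 7, 5, 4, 3, 2, 1
Ranks of variable 2: 6, 7, 1, 4, 3, 2, 5
d = r₁ − r₂: 0, 0, 4, 0, 0, 0, -4
d²: 0, 0, 16, 0, 0, 0, 16; Σd² = 32
ρ = 1 − 6·32/(7·48) = 1 − 192/336 = 0.429

0.429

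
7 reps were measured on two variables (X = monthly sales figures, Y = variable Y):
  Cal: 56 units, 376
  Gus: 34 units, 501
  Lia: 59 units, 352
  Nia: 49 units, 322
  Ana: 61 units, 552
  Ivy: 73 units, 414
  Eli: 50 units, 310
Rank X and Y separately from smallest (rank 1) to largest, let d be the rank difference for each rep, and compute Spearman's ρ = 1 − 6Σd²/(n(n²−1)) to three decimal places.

0.321

Ranks of variable 1: 4, 1, 5, 2, 6, 7, 3
Ranks of variable 2: 4, 6, 3, 2, 7, 5, 1
d = r₁ − r₂: 0, -5, 2, 0, -1, 2, 2
d²: 0, 25, 4, 0, 1, 4, 4; Σd² = 38
ρ = 1 − 6·38/(7·48) = 1 − 228/336 = 0.321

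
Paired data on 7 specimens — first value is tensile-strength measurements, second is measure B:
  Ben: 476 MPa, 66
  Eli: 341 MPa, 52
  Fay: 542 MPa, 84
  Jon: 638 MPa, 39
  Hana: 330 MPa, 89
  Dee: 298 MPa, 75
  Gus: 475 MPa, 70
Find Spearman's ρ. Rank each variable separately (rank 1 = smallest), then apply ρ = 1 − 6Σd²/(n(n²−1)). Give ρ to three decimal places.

Ranks of variable 1: 5, 3, 6, 7, 2, 1, 4
Ranks of variable 2: 3, 2, 6, 1, 7, 5, 4
d = r₁ − r₂: 2, 1, 0, 6, -5, -4, 0
d²: 4, 1, 0, 36, 25, 16, 0; Σd² = 82
ρ = 1 − 6·82/(7·48) = 1 − 492/336 = -0.464

-0.464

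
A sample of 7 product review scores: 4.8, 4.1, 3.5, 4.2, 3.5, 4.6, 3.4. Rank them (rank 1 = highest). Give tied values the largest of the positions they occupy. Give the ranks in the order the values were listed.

1, 4, 6, 3, 6, 2, 7

Sorted (descending): 4.8, 4.6, 4.2, 4.1, 3.5, 3.5, 3.4
The 2 values of 3.5 occupy positions 5–6 → each gets rank 6.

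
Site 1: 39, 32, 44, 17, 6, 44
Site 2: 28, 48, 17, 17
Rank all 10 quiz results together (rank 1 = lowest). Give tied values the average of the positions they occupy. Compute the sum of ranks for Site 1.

34

Sorted (ascending): 6, 17, 17, 17, 28, 32, 39, 44, 44, 48
The 3 values of 17 occupy positions 2–4 → average rank 3.
The 2 values of 44 occupy positions 8–9 → average rank (8+9)/2 = 8.5.
Site 1 values → pooled ranks: 39→7, 32→6, 44→8.5, 17→3, 6→1, 44→8.5
Rank sum = 7 + 6 + 8.5 + 3 + 1 + 8.5 = 34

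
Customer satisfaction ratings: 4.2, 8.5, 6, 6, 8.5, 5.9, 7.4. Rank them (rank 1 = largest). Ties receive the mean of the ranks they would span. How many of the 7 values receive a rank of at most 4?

Sorted (descending): 8.5, 8.5, 7.4, 6, 6, 5.9, 4.2
The 2 values of 8.5 occupy positions 1–2 → average rank (1+2)/2 = 1.5.
The 2 values of 6 occupy positions 4–5 → average rank (4+5)/2 = 4.5.
Ranks ≤ 4: {1.5, 1.5, 3} → 3 values.

3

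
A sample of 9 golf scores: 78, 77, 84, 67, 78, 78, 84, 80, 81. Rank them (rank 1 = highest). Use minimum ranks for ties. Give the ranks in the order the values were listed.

Sorted (descending): 84, 84, 81, 80, 78, 78, 78, 77, 67
The 2 values of 84 occupy positions 1–2 → each gets rank 1.
The 3 values of 78 occupy positions 5–7 → each gets rank 5.

5, 8, 1, 9, 5, 5, 1, 4, 3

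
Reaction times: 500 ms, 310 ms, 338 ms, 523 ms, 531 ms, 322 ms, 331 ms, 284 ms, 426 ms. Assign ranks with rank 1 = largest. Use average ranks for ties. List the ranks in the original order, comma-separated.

Sorted (descending): 531, 523, 500, 426, 338, 331, 322, 310, 284
No ties — each value takes its position as its rank.

3, 8, 5, 2, 1, 7, 6, 9, 4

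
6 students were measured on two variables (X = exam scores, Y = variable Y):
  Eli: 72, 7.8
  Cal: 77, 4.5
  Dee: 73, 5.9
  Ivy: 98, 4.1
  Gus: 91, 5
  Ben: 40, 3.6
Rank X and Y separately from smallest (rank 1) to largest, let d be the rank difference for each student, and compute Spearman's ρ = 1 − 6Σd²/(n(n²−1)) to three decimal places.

Ranks of variable 1: 2, 4, 3, 6, 5, 1
Ranks of variable 2: 6, 3, 5, 2, 4, 1
d = r₁ − r₂: -4, 1, -2, 4, 1, 0
d²: 16, 1, 4, 16, 1, 0; Σd² = 38
ρ = 1 − 6·38/(6·35) = 1 − 228/210 = -0.086

-0.086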